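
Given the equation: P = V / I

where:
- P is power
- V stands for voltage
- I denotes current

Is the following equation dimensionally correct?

No

P (power) has dimensions [L^2 M T^-3].
V (voltage) has dimensions [I^-1 L^2 M T^-3].
I (current) has dimensions [I].

Left side: [L^2 M T^-3]
Right side: [I^-2 L^2 M T^-3]

The two sides have different dimensions, so the equation is NOT dimensionally consistent.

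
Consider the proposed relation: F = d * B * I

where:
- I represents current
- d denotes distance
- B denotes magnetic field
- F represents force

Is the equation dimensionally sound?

Yes

I (current) has dimensions [I].
d (distance) has dimensions [L].
B (magnetic field) has dimensions [I^-1 M T^-2].
F (force) has dimensions [L M T^-2].

Left side: [L M T^-2]
Right side: [L M T^-2]

Both sides have the same dimensions, so the equation is dimensionally consistent.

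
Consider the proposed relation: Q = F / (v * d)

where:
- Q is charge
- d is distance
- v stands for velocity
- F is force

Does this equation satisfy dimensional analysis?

No

Q (charge) has dimensions [I T].
d (distance) has dimensions [L].
v (velocity) has dimensions [L T^-1].
F (force) has dimensions [L M T^-2].

Left side: [I T]
Right side: [L^-1 M T^-1]

The two sides have different dimensions, so the equation is NOT dimensionally consistent.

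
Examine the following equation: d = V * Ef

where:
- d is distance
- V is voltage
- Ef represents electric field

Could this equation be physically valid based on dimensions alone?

No

d (distance) has dimensions [L].
V (voltage) has dimensions [I^-1 L^2 M T^-3].
Ef (electric field) has dimensions [I^-1 L M T^-3].

Left side: [L]
Right side: [I^-2 L^3 M^2 T^-6]

The two sides have different dimensions, so the equation is NOT dimensionally consistent.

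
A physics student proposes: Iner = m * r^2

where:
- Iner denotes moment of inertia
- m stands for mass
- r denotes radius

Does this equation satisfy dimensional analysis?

Yes

Iner (moment of inertia) has dimensions [L^2 M].
m (mass) has dimensions [M].
r (radius) has dimensions [L].

Left side: [L^2 M]
Right side: [L^2 M]

Both sides have the same dimensions, so the equation is dimensionally consistent.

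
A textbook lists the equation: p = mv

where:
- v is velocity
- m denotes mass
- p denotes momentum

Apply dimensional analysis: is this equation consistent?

Yes

v (velocity) has dimensions [L T^-1].
m (mass) has dimensions [M].
p (momentum) has dimensions [L M T^-1].

Left side: [L M T^-1]
Right side: [L M T^-1]

Both sides have the same dimensions, so the equation is dimensionally consistent.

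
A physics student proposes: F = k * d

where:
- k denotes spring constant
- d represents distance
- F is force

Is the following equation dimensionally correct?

Yes

k (spring constant) has dimensions [M T^-2].
d (distance) has dimensions [L].
F (force) has dimensions [L M T^-2].

Left side: [L M T^-2]
Right side: [L M T^-2]

Both sides have the same dimensions, so the equation is dimensionally consistent.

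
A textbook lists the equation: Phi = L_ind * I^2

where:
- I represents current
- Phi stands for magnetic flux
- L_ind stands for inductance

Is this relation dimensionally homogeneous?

No

I (current) has dimensions [I].
Phi (magnetic flux) has dimensions [I^-1 L^2 M T^-2].
L_ind (inductance) has dimensions [I^-2 L^2 M T^-2].

Left side: [I^-1 L^2 M T^-2]
Right side: [L^2 M T^-2]

The two sides have different dimensions, so the equation is NOT dimensionally consistent.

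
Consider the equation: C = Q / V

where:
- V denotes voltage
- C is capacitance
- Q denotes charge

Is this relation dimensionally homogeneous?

Yes

V (voltage) has dimensions [I^-1 L^2 M T^-3].
C (capacitance) has dimensions [I^2 L^-2 M^-1 T^4].
Q (charge) has dimensions [I T].

Left side: [I^2 L^-2 M^-1 T^4]
Right side: [I^2 L^-2 M^-1 T^4]

Both sides have the same dimensions, so the equation is dimensionally consistent.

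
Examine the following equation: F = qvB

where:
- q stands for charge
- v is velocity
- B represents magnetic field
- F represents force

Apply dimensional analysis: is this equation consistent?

Yes

q (charge) has dimensions [I T].
v (velocity) has dimensions [L T^-1].
B (magnetic field) has dimensions [I^-1 M T^-2].
F (force) has dimensions [L M T^-2].

Left side: [L M T^-2]
Right side: [L M T^-2]

Both sides have the same dimensions, so the equation is dimensionally consistent.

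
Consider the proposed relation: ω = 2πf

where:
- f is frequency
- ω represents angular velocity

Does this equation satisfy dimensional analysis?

Yes

f (frequency) has dimensions [T^-1].
ω (angular velocity) has dimensions [T^-1].

Left side: [T^-1]
Right side: [T^-1]

Both sides have the same dimensions, so the equation is dimensionally consistent.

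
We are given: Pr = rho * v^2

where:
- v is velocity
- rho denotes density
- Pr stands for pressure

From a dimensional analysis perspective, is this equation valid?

Yes

v (velocity) has dimensions [L T^-1].
rho (density) has dimensions [L^-3 M].
Pr (pressure) has dimensions [L^-1 M T^-2].

Left side: [L^-1 M T^-2]
Right side: [L^-1 M T^-2]

Both sides have the same dimensions, so the equation is dimensionally consistent.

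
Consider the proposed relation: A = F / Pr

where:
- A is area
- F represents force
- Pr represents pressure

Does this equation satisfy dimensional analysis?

Yes

A (area) has dimensions [L^2].
F (force) has dimensions [L M T^-2].
Pr (pressure) has dimensions [L^-1 M T^-2].

Left side: [L^2]
Right side: [L^2]

Both sides have the same dimensions, so the equation is dimensionally consistent.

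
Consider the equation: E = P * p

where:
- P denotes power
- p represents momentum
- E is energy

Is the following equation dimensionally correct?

No

P (power) has dimensions [L^2 M T^-3].
p (momentum) has dimensions [L M T^-1].
E (energy) has dimensions [L^2 M T^-2].

Left side: [L^2 M T^-2]
Right side: [L^3 M^2 T^-4]

The two sides have different dimensions, so the equation is NOT dimensionally consistent.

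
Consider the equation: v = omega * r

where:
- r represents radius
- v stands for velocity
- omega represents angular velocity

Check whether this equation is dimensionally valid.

Yes

r (radius) has dimensions [L].
v (velocity) has dimensions [L T^-1].
omega (angular velocity) has dimensions [T^-1].

Left side: [L T^-1]
Right side: [L T^-1]

Both sides have the same dimensions, so the equation is dimensionally consistent.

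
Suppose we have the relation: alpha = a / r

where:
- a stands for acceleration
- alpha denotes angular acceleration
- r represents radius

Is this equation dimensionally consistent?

Yes

a (acceleration) has dimensions [L T^-2].
alpha (angular acceleration) has dimensions [T^-2].
r (radius) has dimensions [L].

Left side: [T^-2]
Right side: [T^-2]

Both sides have the same dimensions, so the equation is dimensionally consistent.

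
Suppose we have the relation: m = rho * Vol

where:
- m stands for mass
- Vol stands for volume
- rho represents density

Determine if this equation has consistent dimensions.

Yes

m (mass) has dimensions [M].
Vol (volume) has dimensions [L^3].
rho (density) has dimensions [L^-3 M].

Left side: [M]
Right side: [M]

Both sides have the same dimensions, so the equation is dimensionally consistent.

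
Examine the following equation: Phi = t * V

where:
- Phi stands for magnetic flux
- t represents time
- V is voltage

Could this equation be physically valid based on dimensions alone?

Yes

Phi (magnetic flux) has dimensions [I^-1 L^2 M T^-2].
t (time) has dimensions [T].
V (voltage) has dimensions [I^-1 L^2 M T^-3].

Left side: [I^-1 L^2 M T^-2]
Right side: [I^-1 L^2 M T^-2]

Both sides have the same dimensions, so the equation is dimensionally consistent.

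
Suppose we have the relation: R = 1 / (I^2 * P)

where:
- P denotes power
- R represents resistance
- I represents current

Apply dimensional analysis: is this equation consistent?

No

P (power) has dimensions [L^2 M T^-3].
R (resistance) has dimensions [I^-2 L^2 M T^-3].
I (current) has dimensions [I].

Left side: [I^-2 L^2 M T^-3]
Right side: [I^-2 L^-2 M^-1 T^3]

The two sides have different dimensions, so the equation is NOT dimensionally consistent.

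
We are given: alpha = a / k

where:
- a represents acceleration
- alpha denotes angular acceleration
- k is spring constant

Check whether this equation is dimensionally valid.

No

a (acceleration) has dimensions [L T^-2].
alpha (angular acceleration) has dimensions [T^-2].
k (spring constant) has dimensions [M T^-2].

Left side: [T^-2]
Right side: [L M^-1]

The two sides have different dimensions, so the equation is NOT dimensionally consistent.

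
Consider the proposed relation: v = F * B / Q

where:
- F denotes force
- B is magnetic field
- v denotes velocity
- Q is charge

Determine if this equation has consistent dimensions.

No

F (force) has dimensions [L M T^-2].
B (magnetic field) has dimensions [I^-1 M T^-2].
v (velocity) has dimensions [L T^-1].
Q (charge) has dimensions [I T].

Left side: [L T^-1]
Right side: [I^-2 L M^2 T^-5]

The two sides have different dimensions, so the equation is NOT dimensionally consistent.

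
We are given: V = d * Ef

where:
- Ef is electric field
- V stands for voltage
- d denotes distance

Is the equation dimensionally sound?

Yes

Ef (electric field) has dimensions [I^-1 L M T^-3].
V (voltage) has dimensions [I^-1 L^2 M T^-3].
d (distance) has dimensions [L].

Left side: [I^-1 L^2 M T^-3]
Right side: [I^-1 L^2 M T^-3]

Both sides have the same dimensions, so the equation is dimensionally consistent.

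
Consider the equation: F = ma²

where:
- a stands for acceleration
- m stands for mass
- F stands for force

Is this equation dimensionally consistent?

No

a (acceleration) has dimensions [L T^-2].
m (mass) has dimensions [M].
F (force) has dimensions [L M T^-2].

Left side: [L M T^-2]
Right side: [L^2 M T^-4]

The two sides have different dimensions, so the equation is NOT dimensionally consistent.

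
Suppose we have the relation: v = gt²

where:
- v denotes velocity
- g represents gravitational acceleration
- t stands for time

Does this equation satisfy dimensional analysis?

No

v (velocity) has dimensions [L T^-1].
g (gravitational acceleration) has dimensions [L T^-2].
t (time) has dimensions [T].

Left side: [L T^-1]
Right side: [L]

The two sides have different dimensions, so the equation is NOT dimensionally consistent.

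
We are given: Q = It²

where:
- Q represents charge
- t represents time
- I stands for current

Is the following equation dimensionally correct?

No

Q (charge) has dimensions [I T].
t (time) has dimensions [T].
I (current) has dimensions [I].

Left side: [I T]
Right side: [I T^2]

The two sides have different dimensions, so the equation is NOT dimensionally consistent.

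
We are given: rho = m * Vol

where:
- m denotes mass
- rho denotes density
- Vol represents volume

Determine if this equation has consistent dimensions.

No

m (mass) has dimensions [M].
rho (density) has dimensions [L^-3 M].
Vol (volume) has dimensions [L^3].

Left side: [L^-3 M]
Right side: [L^3 M]

The two sides have different dimensions, so the equation is NOT dimensionally consistent.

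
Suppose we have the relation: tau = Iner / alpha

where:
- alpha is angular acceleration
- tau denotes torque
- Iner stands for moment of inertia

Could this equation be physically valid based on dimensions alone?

No

alpha (angular acceleration) has dimensions [T^-2].
tau (torque) has dimensions [L^2 M T^-2].
Iner (moment of inertia) has dimensions [L^2 M].

Left side: [L^2 M T^-2]
Right side: [L^2 M T^2]

The two sides have different dimensions, so the equation is NOT dimensionally consistent.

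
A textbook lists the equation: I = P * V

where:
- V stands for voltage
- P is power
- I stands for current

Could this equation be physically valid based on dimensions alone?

No

V (voltage) has dimensions [I^-1 L^2 M T^-3].
P (power) has dimensions [L^2 M T^-3].
I (current) has dimensions [I].

Left side: [I]
Right side: [I^-1 L^4 M^2 T^-6]

The two sides have different dimensions, so the equation is NOT dimensionally consistent.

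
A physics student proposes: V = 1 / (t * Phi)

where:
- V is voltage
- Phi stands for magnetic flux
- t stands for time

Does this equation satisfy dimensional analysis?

No

V (voltage) has dimensions [I^-1 L^2 M T^-3].
Phi (magnetic flux) has dimensions [I^-1 L^2 M T^-2].
t (time) has dimensions [T].

Left side: [I^-1 L^2 M T^-3]
Right side: [I L^-2 M^-1 T]

The two sides have different dimensions, so the equation is NOT dimensionally consistent.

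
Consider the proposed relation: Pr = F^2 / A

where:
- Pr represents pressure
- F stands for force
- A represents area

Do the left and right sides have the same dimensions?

No

Pr (pressure) has dimensions [L^-1 M T^-2].
F (force) has dimensions [L M T^-2].
A (area) has dimensions [L^2].

Left side: [L^-1 M T^-2]
Right side: [M^2 T^-4]

The two sides have different dimensions, so the equation is NOT dimensionally consistent.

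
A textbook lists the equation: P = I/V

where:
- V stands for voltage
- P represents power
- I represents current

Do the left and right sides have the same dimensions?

No

V (voltage) has dimensions [I^-1 L^2 M T^-3].
P (power) has dimensions [L^2 M T^-3].
I (current) has dimensions [I].

Left side: [L^2 M T^-3]
Right side: [I^2 L^-2 M^-1 T^3]

The two sides have different dimensions, so the equation is NOT dimensionally consistent.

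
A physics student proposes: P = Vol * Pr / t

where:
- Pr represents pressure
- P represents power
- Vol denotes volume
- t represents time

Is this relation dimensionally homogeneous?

Yes

Pr (pressure) has dimensions [L^-1 M T^-2].
P (power) has dimensions [L^2 M T^-3].
Vol (volume) has dimensions [L^3].
t (time) has dimensions [T].

Left side: [L^2 M T^-3]
Right side: [L^2 M T^-3]

Both sides have the same dimensions, so the equation is dimensionally consistent.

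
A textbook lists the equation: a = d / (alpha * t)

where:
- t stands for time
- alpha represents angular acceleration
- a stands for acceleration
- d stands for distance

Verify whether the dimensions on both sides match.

No

t (time) has dimensions [T].
alpha (angular acceleration) has dimensions [T^-2].
a (acceleration) has dimensions [L T^-2].
d (distance) has dimensions [L].

Left side: [L T^-2]
Right side: [L T]

The two sides have different dimensions, so the equation is NOT dimensionally consistent.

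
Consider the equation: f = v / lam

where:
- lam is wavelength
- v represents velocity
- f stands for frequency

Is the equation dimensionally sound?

Yes

lam (wavelength) has dimensions [L].
v (velocity) has dimensions [L T^-1].
f (frequency) has dimensions [T^-1].

Left side: [T^-1]
Right side: [T^-1]

Both sides have the same dimensions, so the equation is dimensionally consistent.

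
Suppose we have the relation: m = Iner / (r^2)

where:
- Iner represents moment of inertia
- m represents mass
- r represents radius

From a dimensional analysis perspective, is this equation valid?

Yes

Iner (moment of inertia) has dimensions [L^2 M].
m (mass) has dimensions [M].
r (radius) has dimensions [L].

Left side: [M]
Right side: [M]

Both sides have the same dimensions, so the equation is dimensionally consistent.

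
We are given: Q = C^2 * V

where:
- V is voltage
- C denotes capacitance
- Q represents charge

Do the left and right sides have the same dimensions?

No

V (voltage) has dimensions [I^-1 L^2 M T^-3].
C (capacitance) has dimensions [I^2 L^-2 M^-1 T^4].
Q (charge) has dimensions [I T].

Left side: [I T]
Right side: [I^3 L^-2 M^-1 T^5]

The two sides have different dimensions, so the equation is NOT dimensionally consistent.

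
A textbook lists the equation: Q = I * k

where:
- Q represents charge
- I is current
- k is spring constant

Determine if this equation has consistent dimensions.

No

Q (charge) has dimensions [I T].
I (current) has dimensions [I].
k (spring constant) has dimensions [M T^-2].

Left side: [I T]
Right side: [I M T^-2]

The two sides have different dimensions, so the equation is NOT dimensionally consistent.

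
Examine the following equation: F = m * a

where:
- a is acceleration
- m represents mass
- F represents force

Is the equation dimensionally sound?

Yes

a (acceleration) has dimensions [L T^-2].
m (mass) has dimensions [M].
F (force) has dimensions [L M T^-2].

Left side: [L M T^-2]
Right side: [L M T^-2]

Both sides have the same dimensions, so the equation is dimensionally consistent.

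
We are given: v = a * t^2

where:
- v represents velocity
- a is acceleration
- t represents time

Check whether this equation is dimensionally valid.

No

v (velocity) has dimensions [L T^-1].
a (acceleration) has dimensions [L T^-2].
t (time) has dimensions [T].

Left side: [L T^-1]
Right side: [L]

The two sides have different dimensions, so the equation is NOT dimensionally consistent.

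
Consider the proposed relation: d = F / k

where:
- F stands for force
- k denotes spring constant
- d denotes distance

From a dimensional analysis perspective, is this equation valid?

Yes

F (force) has dimensions [L M T^-2].
k (spring constant) has dimensions [M T^-2].
d (distance) has dimensions [L].

Left side: [L]
Right side: [L]

Both sides have the same dimensions, so the equation is dimensionally consistent.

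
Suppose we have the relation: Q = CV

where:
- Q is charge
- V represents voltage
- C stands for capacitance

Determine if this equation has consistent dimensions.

Yes

Q (charge) has dimensions [I T].
V (voltage) has dimensions [I^-1 L^2 M T^-3].
C (capacitance) has dimensions [I^2 L^-2 M^-1 T^4].

Left side: [I T]
Right side: [I T]

Both sides have the same dimensions, so the equation is dimensionally consistent.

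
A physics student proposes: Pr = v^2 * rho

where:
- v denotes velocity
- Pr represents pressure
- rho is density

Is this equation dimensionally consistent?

Yes

v (velocity) has dimensions [L T^-1].
Pr (pressure) has dimensions [L^-1 M T^-2].
rho (density) has dimensions [L^-3 M].

Left side: [L^-1 M T^-2]
Right side: [L^-1 M T^-2]

Both sides have the same dimensions, so the equation is dimensionally consistent.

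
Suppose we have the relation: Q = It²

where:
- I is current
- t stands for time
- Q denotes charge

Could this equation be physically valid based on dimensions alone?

No

I (current) has dimensions [I].
t (time) has dimensions [T].
Q (charge) has dimensions [I T].

Left side: [I T]
Right side: [I T^2]

The two sides have different dimensions, so the equation is NOT dimensionally consistent.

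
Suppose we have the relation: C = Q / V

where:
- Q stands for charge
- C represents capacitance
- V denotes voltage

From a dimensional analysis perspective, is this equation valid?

Yes

Q (charge) has dimensions [I T].
C (capacitance) has dimensions [I^2 L^-2 M^-1 T^4].
V (voltage) has dimensions [I^-1 L^2 M T^-3].

Left side: [I^2 L^-2 M^-1 T^4]
Right side: [I^2 L^-2 M^-1 T^4]

Both sides have the same dimensions, so the equation is dimensionally consistent.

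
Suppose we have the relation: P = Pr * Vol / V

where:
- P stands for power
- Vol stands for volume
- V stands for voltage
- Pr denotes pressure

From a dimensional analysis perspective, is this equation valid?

No

P (power) has dimensions [L^2 M T^-3].
Vol (volume) has dimensions [L^3].
V (voltage) has dimensions [I^-1 L^2 M T^-3].
Pr (pressure) has dimensions [L^-1 M T^-2].

Left side: [L^2 M T^-3]
Right side: [I T]

The two sides have different dimensions, so the equation is NOT dimensionally consistent.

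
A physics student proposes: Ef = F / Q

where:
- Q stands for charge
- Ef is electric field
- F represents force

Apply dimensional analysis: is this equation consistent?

Yes

Q (charge) has dimensions [I T].
Ef (electric field) has dimensions [I^-1 L M T^-3].
F (force) has dimensions [L M T^-2].

Left side: [I^-1 L M T^-3]
Right side: [I^-1 L M T^-3]

Both sides have the same dimensions, so the equation is dimensionally consistent.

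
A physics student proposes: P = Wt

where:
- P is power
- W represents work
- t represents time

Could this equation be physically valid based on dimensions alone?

No

P (power) has dimensions [L^2 M T^-3].
W (work) has dimensions [L^2 M T^-2].
t (time) has dimensions [T].

Left side: [L^2 M T^-3]
Right side: [L^2 M T^-1]

The two sides have different dimensions, so the equation is NOT dimensionally consistent.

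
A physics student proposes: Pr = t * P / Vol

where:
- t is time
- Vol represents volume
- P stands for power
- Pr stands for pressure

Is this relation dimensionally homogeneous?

Yes

t (time) has dimensions [T].
Vol (volume) has dimensions [L^3].
P (power) has dimensions [L^2 M T^-3].
Pr (pressure) has dimensions [L^-1 M T^-2].

Left side: [L^-1 M T^-2]
Right side: [L^-1 M T^-2]

Both sides have the same dimensions, so the equation is dimensionally consistent.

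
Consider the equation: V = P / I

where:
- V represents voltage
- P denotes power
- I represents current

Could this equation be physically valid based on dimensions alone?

Yes

V (voltage) has dimensions [I^-1 L^2 M T^-3].
P (power) has dimensions [L^2 M T^-3].
I (current) has dimensions [I].

Left side: [I^-1 L^2 M T^-3]
Right side: [I^-1 L^2 M T^-3]

Both sides have the same dimensions, so the equation is dimensionally consistent.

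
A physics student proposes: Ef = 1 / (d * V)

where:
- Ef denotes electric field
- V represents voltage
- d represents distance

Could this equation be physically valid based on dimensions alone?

No

Ef (electric field) has dimensions [I^-1 L M T^-3].
V (voltage) has dimensions [I^-1 L^2 M T^-3].
d (distance) has dimensions [L].

Left side: [I^-1 L M T^-3]
Right side: [I L^-3 M^-1 T^3]

The two sides have different dimensions, so the equation is NOT dimensionally consistent.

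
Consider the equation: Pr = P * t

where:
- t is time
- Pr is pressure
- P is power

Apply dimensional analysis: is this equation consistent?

No

t (time) has dimensions [T].
Pr (pressure) has dimensions [L^-1 M T^-2].
P (power) has dimensions [L^2 M T^-3].

Left side: [L^-1 M T^-2]
Right side: [L^2 M T^-2]

The two sides have different dimensions, so the equation is NOT dimensionally consistent.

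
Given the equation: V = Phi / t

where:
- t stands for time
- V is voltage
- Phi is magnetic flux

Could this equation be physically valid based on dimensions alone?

Yes

t (time) has dimensions [T].
V (voltage) has dimensions [I^-1 L^2 M T^-3].
Phi (magnetic flux) has dimensions [I^-1 L^2 M T^-2].

Left side: [I^-1 L^2 M T^-3]
Right side: [I^-1 L^2 M T^-3]

Both sides have the same dimensions, so the equation is dimensionally consistent.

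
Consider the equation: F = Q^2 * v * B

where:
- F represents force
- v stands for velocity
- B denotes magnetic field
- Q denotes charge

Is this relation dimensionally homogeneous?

No

F (force) has dimensions [L M T^-2].
v (velocity) has dimensions [L T^-1].
B (magnetic field) has dimensions [I^-1 M T^-2].
Q (charge) has dimensions [I T].

Left side: [L M T^-2]
Right side: [I L M T^-1]

The two sides have different dimensions, so the equation is NOT dimensionally consistent.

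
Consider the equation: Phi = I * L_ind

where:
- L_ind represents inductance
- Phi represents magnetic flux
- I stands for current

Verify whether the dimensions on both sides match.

Yes

L_ind (inductance) has dimensions [I^-2 L^2 M T^-2].
Phi (magnetic flux) has dimensions [I^-1 L^2 M T^-2].
I (current) has dimensions [I].

Left side: [I^-1 L^2 M T^-2]
Right side: [I^-1 L^2 M T^-2]

Both sides have the same dimensions, so the equation is dimensionally consistent.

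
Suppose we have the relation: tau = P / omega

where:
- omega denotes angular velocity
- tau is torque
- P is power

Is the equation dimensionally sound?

Yes

omega (angular velocity) has dimensions [T^-1].
tau (torque) has dimensions [L^2 M T^-2].
P (power) has dimensions [L^2 M T^-3].

Left side: [L^2 M T^-2]
Right side: [L^2 M T^-2]

Both sides have the same dimensions, so the equation is dimensionally consistent.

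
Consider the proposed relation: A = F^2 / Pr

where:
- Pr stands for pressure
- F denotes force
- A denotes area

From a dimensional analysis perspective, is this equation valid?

No

Pr (pressure) has dimensions [L^-1 M T^-2].
F (force) has dimensions [L M T^-2].
A (area) has dimensions [L^2].

Left side: [L^2]
Right side: [L^3 M T^-2]

The two sides have different dimensions, so the equation is NOT dimensionally consistent.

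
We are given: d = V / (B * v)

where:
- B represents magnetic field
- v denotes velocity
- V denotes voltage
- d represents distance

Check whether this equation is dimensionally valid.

Yes

B (magnetic field) has dimensions [I^-1 M T^-2].
v (velocity) has dimensions [L T^-1].
V (voltage) has dimensions [I^-1 L^2 M T^-3].
d (distance) has dimensions [L].

Left side: [L]
Right side: [L]

Both sides have the same dimensions, so the equation is dimensionally consistent.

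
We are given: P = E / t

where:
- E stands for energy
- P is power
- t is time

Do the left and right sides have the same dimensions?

Yes

E (energy) has dimensions [L^2 M T^-2].
P (power) has dimensions [L^2 M T^-3].
t (time) has dimensions [T].

Left side: [L^2 M T^-3]
Right side: [L^2 M T^-3]

Both sides have the same dimensions, so the equation is dimensionally consistent.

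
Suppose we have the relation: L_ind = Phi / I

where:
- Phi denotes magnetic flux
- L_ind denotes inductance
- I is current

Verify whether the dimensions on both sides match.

Yes

Phi (magnetic flux) has dimensions [I^-1 L^2 M T^-2].
L_ind (inductance) has dimensions [I^-2 L^2 M T^-2].
I (current) has dimensions [I].

Left side: [I^-2 L^2 M T^-2]
Right side: [I^-2 L^2 M T^-2]

Both sides have the same dimensions, so the equation is dimensionally consistent.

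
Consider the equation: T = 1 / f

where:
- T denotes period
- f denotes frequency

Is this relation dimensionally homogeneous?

Yes

T (period) has dimensions [T].
f (frequency) has dimensions [T^-1].

Left side: [T]
Right side: [T]

Both sides have the same dimensions, so the equation is dimensionally consistent.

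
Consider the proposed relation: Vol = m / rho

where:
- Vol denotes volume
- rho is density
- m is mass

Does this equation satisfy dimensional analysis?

Yes

Vol (volume) has dimensions [L^3].
rho (density) has dimensions [L^-3 M].
m (mass) has dimensions [M].

Left side: [L^3]
Right side: [L^3]

Both sides have the same dimensions, so the equation is dimensionally consistent.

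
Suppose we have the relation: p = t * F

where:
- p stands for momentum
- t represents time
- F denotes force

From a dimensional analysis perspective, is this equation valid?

Yes

p (momentum) has dimensions [L M T^-1].
t (time) has dimensions [T].
F (force) has dimensions [L M T^-2].

Left side: [L M T^-1]
Right side: [L M T^-1]

Both sides have the same dimensions, so the equation is dimensionally consistent.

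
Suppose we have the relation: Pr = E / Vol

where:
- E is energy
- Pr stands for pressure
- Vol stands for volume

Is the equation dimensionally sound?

Yes

E (energy) has dimensions [L^2 M T^-2].
Pr (pressure) has dimensions [L^-1 M T^-2].
Vol (volume) has dimensions [L^3].

Left side: [L^-1 M T^-2]
Right side: [L^-1 M T^-2]

Both sides have the same dimensions, so the equation is dimensionally consistent.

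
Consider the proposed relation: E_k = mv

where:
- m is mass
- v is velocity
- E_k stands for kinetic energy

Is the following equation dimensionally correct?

No

m (mass) has dimensions [M].
v (velocity) has dimensions [L T^-1].
E_k (kinetic energy) has dimensions [L^2 M T^-2].

Left side: [L^2 M T^-2]
Right side: [L M T^-1]

The two sides have different dimensions, so the equation is NOT dimensionally consistent.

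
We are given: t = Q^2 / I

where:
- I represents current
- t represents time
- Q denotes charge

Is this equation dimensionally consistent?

No

I (current) has dimensions [I].
t (time) has dimensions [T].
Q (charge) has dimensions [I T].

Left side: [T]
Right side: [I T^2]

The two sides have different dimensions, so the equation is NOT dimensionally consistent.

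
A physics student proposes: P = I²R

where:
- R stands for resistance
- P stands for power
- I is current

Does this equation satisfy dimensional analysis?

Yes

R (resistance) has dimensions [I^-2 L^2 M T^-3].
P (power) has dimensions [L^2 M T^-3].
I (current) has dimensions [I].

Left side: [L^2 M T^-3]
Right side: [L^2 M T^-3]

Both sides have the same dimensions, so the equation is dimensionally consistent.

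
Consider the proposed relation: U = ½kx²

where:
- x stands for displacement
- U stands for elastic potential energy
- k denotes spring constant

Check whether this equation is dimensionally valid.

Yes

x (displacement) has dimensions [L].
U (elastic potential energy) has dimensions [L^2 M T^-2].
k (spring constant) has dimensions [M T^-2].

Left side: [L^2 M T^-2]
Right side: [L^2 M T^-2]

Both sides have the same dimensions, so the equation is dimensionally consistent.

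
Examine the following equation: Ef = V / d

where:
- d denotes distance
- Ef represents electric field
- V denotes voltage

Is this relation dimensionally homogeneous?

Yes

d (distance) has dimensions [L].
Ef (electric field) has dimensions [I^-1 L M T^-3].
V (voltage) has dimensions [I^-1 L^2 M T^-3].

Left side: [I^-1 L M T^-3]
Right side: [I^-1 L M T^-3]

Both sides have the same dimensions, so the equation is dimensionally consistent.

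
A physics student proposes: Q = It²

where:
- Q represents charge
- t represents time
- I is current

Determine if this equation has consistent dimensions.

No

Q (charge) has dimensions [I T].
t (time) has dimensions [T].
I (current) has dimensions [I].

Left side: [I T]
Right side: [I T^2]

The two sides have different dimensions, so the equation is NOT dimensionally consistent.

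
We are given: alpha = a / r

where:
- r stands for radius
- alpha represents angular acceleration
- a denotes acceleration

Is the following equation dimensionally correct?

Yes

r (radius) has dimensions [L].
alpha (angular acceleration) has dimensions [T^-2].
a (acceleration) has dimensions [L T^-2].

Left side: [T^-2]
Right side: [T^-2]

Both sides have the same dimensions, so the equation is dimensionally consistent.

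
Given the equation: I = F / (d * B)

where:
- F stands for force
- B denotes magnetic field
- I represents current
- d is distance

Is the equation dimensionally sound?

Yes

F (force) has dimensions [L M T^-2].
B (magnetic field) has dimensions [I^-1 M T^-2].
I (current) has dimensions [I].
d (distance) has dimensions [L].

Left side: [I]
Right side: [I]

Both sides have the same dimensions, so the equation is dimensionally consistent.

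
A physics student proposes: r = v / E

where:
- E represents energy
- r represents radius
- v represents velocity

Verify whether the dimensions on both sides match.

No

E (energy) has dimensions [L^2 M T^-2].
r (radius) has dimensions [L].
v (velocity) has dimensions [L T^-1].

Left side: [L]
Right side: [L^-1 M^-1 T]

The two sides have different dimensions, so the equation is NOT dimensionally consistent.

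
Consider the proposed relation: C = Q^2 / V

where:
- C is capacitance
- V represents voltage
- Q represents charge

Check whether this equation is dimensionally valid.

No

C (capacitance) has dimensions [I^2 L^-2 M^-1 T^4].
V (voltage) has dimensions [I^-1 L^2 M T^-3].
Q (charge) has dimensions [I T].

Left side: [I^2 L^-2 M^-1 T^4]
Right side: [I^3 L^-2 M^-1 T^5]

The two sides have different dimensions, so the equation is NOT dimensionally consistent.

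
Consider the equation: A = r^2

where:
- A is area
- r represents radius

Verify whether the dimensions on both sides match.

Yes

A (area) has dimensions [L^2].
r (radius) has dimensions [L].

Left side: [L^2]
Right side: [L^2]

Both sides have the same dimensions, so the equation is dimensionally consistent.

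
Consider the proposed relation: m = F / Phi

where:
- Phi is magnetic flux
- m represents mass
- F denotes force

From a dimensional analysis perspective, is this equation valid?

No

Phi (magnetic flux) has dimensions [I^-1 L^2 M T^-2].
m (mass) has dimensions [M].
F (force) has dimensions [L M T^-2].

Left side: [M]
Right side: [I L^-1]

The two sides have different dimensions, so the equation is NOT dimensionally consistent.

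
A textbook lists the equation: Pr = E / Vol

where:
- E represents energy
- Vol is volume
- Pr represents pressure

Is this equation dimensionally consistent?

Yes

E (energy) has dimensions [L^2 M T^-2].
Vol (volume) has dimensions [L^3].
Pr (pressure) has dimensions [L^-1 M T^-2].

Left side: [L^-1 M T^-2]
Right side: [L^-1 M T^-2]

Both sides have the same dimensions, so the equation is dimensionally consistent.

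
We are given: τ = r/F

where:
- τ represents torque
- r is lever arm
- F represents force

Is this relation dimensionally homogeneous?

No

τ (torque) has dimensions [L^2 M T^-2].
r (lever arm) has dimensions [L].
F (force) has dimensions [L M T^-2].

Left side: [L^2 M T^-2]
Right side: [M^-1 T^2]

The two sides have different dimensions, so the equation is NOT dimensionally consistent.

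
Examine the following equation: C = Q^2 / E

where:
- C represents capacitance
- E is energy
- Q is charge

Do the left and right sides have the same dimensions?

Yes

C (capacitance) has dimensions [I^2 L^-2 M^-1 T^4].
E (energy) has dimensions [L^2 M T^-2].
Q (charge) has dimensions [I T].

Left side: [I^2 L^-2 M^-1 T^4]
Right side: [I^2 L^-2 M^-1 T^4]

Both sides have the same dimensions, so the equation is dimensionally consistent.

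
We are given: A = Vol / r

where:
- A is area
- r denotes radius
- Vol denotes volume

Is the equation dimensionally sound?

Yes

A (area) has dimensions [L^2].
r (radius) has dimensions [L].
Vol (volume) has dimensions [L^3].

Left side: [L^2]
Right side: [L^2]

Both sides have the same dimensions, so the equation is dimensionally consistent.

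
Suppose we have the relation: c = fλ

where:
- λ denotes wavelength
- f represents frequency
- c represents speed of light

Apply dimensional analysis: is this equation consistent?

Yes

λ (wavelength) has dimensions [L].
f (frequency) has dimensions [T^-1].
c (speed of light) has dimensions [L T^-1].

Left side: [L T^-1]
Right side: [L T^-1]

Both sides have the same dimensions, so the equation is dimensionally consistent.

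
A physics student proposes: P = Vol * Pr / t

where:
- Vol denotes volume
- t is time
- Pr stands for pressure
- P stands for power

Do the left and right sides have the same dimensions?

Yes

Vol (volume) has dimensions [L^3].
t (time) has dimensions [T].
Pr (pressure) has dimensions [L^-1 M T^-2].
P (power) has dimensions [L^2 M T^-3].

Left side: [L^2 M T^-3]
Right side: [L^2 M T^-3]

Both sides have the same dimensions, so the equation is dimensionally consistent.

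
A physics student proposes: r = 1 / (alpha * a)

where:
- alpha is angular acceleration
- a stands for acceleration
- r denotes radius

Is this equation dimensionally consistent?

No

alpha (angular acceleration) has dimensions [T^-2].
a (acceleration) has dimensions [L T^-2].
r (radius) has dimensions [L].

Left side: [L]
Right side: [L^-1 T^4]

The two sides have different dimensions, so the equation is NOT dimensionally consistent.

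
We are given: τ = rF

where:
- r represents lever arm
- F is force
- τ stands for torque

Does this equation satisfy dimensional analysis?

Yes

r (lever arm) has dimensions [L].
F (force) has dimensions [L M T^-2].
τ (torque) has dimensions [L^2 M T^-2].

Left side: [L^2 M T^-2]
Right side: [L^2 M T^-2]

Both sides have the same dimensions, so the equation is dimensionally consistent.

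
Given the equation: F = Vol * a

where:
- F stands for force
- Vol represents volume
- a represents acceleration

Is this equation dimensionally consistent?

No

F (force) has dimensions [L M T^-2].
Vol (volume) has dimensions [L^3].
a (acceleration) has dimensions [L T^-2].

Left side: [L M T^-2]
Right side: [L^4 T^-2]

The two sides have different dimensions, so the equation is NOT dimensionally consistent.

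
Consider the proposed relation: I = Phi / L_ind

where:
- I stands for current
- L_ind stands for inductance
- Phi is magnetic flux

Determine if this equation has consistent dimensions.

Yes

I (current) has dimensions [I].
L_ind (inductance) has dimensions [I^-2 L^2 M T^-2].
Phi (magnetic flux) has dimensions [I^-1 L^2 M T^-2].

Left side: [I]
Right side: [I]

Both sides have the same dimensions, so the equation is dimensionally consistent.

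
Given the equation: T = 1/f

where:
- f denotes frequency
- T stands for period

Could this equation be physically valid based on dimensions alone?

Yes

f (frequency) has dimensions [T^-1].
T (period) has dimensions [T].

Left side: [T]
Right side: [T]

Both sides have the same dimensions, so the equation is dimensionally consistent.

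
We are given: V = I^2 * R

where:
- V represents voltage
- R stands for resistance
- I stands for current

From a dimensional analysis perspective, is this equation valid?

No

V (voltage) has dimensions [I^-1 L^2 M T^-3].
R (resistance) has dimensions [I^-2 L^2 M T^-3].
I (current) has dimensions [I].

Left side: [I^-1 L^2 M T^-3]
Right side: [L^2 M T^-3]

The two sides have different dimensions, so the equation is NOT dimensionally consistent.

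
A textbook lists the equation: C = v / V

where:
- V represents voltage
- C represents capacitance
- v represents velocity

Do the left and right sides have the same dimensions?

No

V (voltage) has dimensions [I^-1 L^2 M T^-3].
C (capacitance) has dimensions [I^2 L^-2 M^-1 T^4].
v (velocity) has dimensions [L T^-1].

Left side: [I^2 L^-2 M^-1 T^4]
Right side: [I L^-1 M^-1 T^2]

The two sides have different dimensions, so the equation is NOT dimensionally consistent.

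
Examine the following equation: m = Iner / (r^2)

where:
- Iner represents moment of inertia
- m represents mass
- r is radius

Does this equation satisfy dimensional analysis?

Yes

Iner (moment of inertia) has dimensions [L^2 M].
m (mass) has dimensions [M].
r (radius) has dimensions [L].

Left side: [M]
Right side: [M]

Both sides have the same dimensions, so the equation is dimensionally consistent.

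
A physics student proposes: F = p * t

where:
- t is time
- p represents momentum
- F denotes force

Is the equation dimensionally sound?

No

t (time) has dimensions [T].
p (momentum) has dimensions [L M T^-1].
F (force) has dimensions [L M T^-2].

Left side: [L M T^-2]
Right side: [L M]

The two sides have different dimensions, so the equation is NOT dimensionally consistent.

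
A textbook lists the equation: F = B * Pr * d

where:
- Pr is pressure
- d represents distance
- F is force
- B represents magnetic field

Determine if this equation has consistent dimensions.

No

Pr (pressure) has dimensions [L^-1 M T^-2].
d (distance) has dimensions [L].
F (force) has dimensions [L M T^-2].
B (magnetic field) has dimensions [I^-1 M T^-2].

Left side: [L M T^-2]
Right side: [I^-1 M^2 T^-4]

The two sides have different dimensions, so the equation is NOT dimensionally consistent.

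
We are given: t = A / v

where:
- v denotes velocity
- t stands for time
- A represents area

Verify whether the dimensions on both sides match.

No

v (velocity) has dimensions [L T^-1].
t (time) has dimensions [T].
A (area) has dimensions [L^2].

Left side: [T]
Right side: [L T]

The two sides have different dimensions, so the equation is NOT dimensionally consistent.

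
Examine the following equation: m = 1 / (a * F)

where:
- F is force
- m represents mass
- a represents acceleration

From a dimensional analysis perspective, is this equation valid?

No

F (force) has dimensions [L M T^-2].
m (mass) has dimensions [M].
a (acceleration) has dimensions [L T^-2].

Left side: [M]
Right side: [L^-2 M^-1 T^4]

The two sides have different dimensions, so the equation is NOT dimensionally consistent.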